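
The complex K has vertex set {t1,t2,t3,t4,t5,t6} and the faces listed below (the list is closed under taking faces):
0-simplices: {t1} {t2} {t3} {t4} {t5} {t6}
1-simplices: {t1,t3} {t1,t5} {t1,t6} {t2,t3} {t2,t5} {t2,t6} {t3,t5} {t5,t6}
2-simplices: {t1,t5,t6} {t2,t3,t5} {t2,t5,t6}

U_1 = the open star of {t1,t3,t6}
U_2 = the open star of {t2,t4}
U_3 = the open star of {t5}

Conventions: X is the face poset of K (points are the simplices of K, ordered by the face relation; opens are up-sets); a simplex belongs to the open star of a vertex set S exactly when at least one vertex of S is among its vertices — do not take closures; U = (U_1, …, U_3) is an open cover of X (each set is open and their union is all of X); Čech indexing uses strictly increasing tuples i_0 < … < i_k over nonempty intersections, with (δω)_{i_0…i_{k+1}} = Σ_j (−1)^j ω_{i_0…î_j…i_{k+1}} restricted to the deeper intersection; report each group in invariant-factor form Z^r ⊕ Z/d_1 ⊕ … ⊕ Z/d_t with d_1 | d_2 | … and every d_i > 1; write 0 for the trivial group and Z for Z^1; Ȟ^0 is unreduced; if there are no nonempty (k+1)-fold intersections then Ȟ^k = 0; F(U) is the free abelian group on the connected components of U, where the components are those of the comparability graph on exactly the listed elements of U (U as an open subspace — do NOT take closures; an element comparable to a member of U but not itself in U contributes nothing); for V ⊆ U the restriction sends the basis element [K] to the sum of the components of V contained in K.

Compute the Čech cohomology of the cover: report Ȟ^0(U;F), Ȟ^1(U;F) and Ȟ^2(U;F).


nerve of the cover:
  U1={{t1},{t3},{t6},{t1,t3},{t1,t5},{t1,t6},{t2,t3},{t2,t6},{t3,t5},{t5,t6},{t1,t5,t6},{t2,t3,t5},{t2,t5,t6}} U2={{t2},{t4},{t2,t3},{t2,t5},{t2,t6},{t2,t3,t5},{t2,t5,t6}} U3={{t5},{t1,t5},{t2,t5},{t3,t5},{t5,t6},{t1,t5,t6},{t2,t3,t5},{t2,t5,t6}}
  U12={{t2,t3},{t2,t6},{t2,t3,t5},{t2,t5,t6}} U13={{t1,t5},{t3,t5},{t5,t6},{t1,t5,t6},{t2,t3,t5},{t2,t5,t6}} U23={{t2,t5},{t2,t3,t5},{t2,t5,t6}}
  U123={{t2,t3,t5},{t2,t5,t6}}
components per intersection:
  U1: {{t1},{t3},{t6},{t1,t3},{t1,t5},{t1,t6},{t2,t3},{t2,t6},{t3,t5},{t5,t6},{t1,t5,t6},{t2,t3,t5},{t2,t5,t6}}
  U2: {{t2},{t2,t3},{t2,t5},{t2,t6},{t2,t3,t5},{t2,t5,t6}} {{t4}}
  U3: {{t5},{t1,t5},{t2,t5},{t3,t5},{t5,t6},{t1,t5,t6},{t2,t3,t5},{t2,t5,t6}}
  U12: {{t2,t3},{t2,t3,t5}} {{t2,t6},{t2,t5,t6}}
  U13: {{t1,t5},{t5,t6},{t1,t5,t6},{t2,t5,t6}} {{t3,t5},{t2,t3,t5}}
  U23: {{t2,t5},{t2,t3,t5},{t2,t5,t6}}
  U123: {{t2,t3,t5}} {{t2,t5,t6}}
C dims 4,5,2; δ0: rk 2, SNF 1^2; δ1: rk 2, SNF 1^2
Ȟ^0 = (4 − 2) − 0 = 2, so Ȟ^0 ≅ Z^2
Ȟ^1 = (5 − 2) − 2 = 1, so Ȟ^1 ≅ Z
Ȟ^2 = (2 − 0) − 2 = 0, so Ȟ^2 ≅ 0

Ȟ^0 = Z^2, Ȟ^1 = Z, Ȟ^2 = 0


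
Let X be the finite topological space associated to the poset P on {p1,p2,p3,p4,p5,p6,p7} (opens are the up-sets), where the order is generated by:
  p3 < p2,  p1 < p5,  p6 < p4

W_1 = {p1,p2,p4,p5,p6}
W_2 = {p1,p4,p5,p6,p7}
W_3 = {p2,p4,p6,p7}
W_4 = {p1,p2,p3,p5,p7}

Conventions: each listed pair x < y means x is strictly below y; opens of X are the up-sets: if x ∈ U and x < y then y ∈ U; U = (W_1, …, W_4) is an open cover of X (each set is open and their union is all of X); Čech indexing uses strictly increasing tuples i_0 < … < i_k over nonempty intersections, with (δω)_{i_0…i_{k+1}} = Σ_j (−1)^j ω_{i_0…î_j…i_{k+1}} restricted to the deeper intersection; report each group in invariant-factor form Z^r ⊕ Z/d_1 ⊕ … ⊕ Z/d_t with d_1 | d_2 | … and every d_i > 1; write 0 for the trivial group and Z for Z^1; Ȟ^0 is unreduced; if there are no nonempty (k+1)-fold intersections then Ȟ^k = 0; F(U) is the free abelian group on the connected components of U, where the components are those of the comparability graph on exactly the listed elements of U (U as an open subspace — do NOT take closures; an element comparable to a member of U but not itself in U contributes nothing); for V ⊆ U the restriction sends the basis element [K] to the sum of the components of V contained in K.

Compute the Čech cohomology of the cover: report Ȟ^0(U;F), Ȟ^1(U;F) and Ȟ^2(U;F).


nerve of the cover:
  W12={p1,p4,p5,p6} W13={p2,p4,p6} W14={p1,p2,p5} W23={p4,p6,p7} W24={p1,p5,p7} W34={p2,p7}
  W123={p4,p6} W124={p1,p5} W134={p2} W234={p7}
components per intersection:
  W1: {p1,p5} {p2} {p4,p6}
  W2: {p1,p5} {p4,p6} {p7}
  W3: {p2} {p4,p6} {p7}
  W4: {p1,p5} {p2,p3} {p7}
  W12: {p1,p5} {p4,p6}
  W13: {p2} {p4,p6}
  W14: {p1,p5} {p2}
  W23: {p4,p6} {p7}
  W24: {p1,p5} {p7}
  W34: {p2} {p7}
  W123: {p4,p6}
  W124: {p1,p5}
  W134: {p2}
  W234: {p7}
C dims 12,12,4; δ0: rk 8, SNF 1^8; δ1: rk 4, SNF 1^4
Ȟ^0 = (12 − 8) − 0 = 4, so Ȟ^0 ≅ Z^4
Ȟ^1 = (12 − 4) − 8 = 0, so Ȟ^1 ≅ 0
Ȟ^2 = (4 − 0) − 4 = 0, so Ȟ^2 ≅ 0

Ȟ^0 ≅ Z^4, Ȟ^1 ≅ 0, Ȟ^2 ≅ 0


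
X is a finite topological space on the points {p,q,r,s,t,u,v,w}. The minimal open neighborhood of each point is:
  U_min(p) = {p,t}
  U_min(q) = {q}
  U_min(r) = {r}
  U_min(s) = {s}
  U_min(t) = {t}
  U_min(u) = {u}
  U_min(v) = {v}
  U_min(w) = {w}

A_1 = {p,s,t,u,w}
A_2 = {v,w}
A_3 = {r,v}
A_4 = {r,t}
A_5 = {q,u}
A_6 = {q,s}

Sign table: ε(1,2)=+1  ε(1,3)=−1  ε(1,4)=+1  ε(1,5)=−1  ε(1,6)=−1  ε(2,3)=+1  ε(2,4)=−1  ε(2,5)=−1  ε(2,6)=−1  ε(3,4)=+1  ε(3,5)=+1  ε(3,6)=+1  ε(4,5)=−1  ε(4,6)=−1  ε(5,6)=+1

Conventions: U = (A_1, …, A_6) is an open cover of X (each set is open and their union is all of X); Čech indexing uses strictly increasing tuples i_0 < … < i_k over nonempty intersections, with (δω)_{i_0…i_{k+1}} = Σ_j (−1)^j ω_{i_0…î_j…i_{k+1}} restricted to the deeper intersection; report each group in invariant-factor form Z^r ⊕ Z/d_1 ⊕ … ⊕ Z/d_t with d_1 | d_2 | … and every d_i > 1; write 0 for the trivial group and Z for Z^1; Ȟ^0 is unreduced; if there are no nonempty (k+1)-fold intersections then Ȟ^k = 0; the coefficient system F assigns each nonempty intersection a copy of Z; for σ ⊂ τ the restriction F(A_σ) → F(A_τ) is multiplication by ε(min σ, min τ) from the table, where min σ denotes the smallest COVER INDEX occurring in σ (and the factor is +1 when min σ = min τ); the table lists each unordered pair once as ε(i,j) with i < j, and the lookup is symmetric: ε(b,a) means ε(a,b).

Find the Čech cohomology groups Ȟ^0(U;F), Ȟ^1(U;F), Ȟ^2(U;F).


Ȟ^0 ≅ Z, Ȟ^1 ≅ Z^2, Ȟ^2 ≅ 0

cover nerve:
  A12={w} A14={t} A15={u} A16={s} A23={v} A34={r} A56={q}
C dims 6,7; δ0: rk 5, SNF 1^5
Ȟ^0: (6−5)−0=1 ⇒ Z
Ȟ^1: (7−0)−5=2 ⇒ Z^2
Ȟ^2: (0−0)−0=0 ⇒ 0


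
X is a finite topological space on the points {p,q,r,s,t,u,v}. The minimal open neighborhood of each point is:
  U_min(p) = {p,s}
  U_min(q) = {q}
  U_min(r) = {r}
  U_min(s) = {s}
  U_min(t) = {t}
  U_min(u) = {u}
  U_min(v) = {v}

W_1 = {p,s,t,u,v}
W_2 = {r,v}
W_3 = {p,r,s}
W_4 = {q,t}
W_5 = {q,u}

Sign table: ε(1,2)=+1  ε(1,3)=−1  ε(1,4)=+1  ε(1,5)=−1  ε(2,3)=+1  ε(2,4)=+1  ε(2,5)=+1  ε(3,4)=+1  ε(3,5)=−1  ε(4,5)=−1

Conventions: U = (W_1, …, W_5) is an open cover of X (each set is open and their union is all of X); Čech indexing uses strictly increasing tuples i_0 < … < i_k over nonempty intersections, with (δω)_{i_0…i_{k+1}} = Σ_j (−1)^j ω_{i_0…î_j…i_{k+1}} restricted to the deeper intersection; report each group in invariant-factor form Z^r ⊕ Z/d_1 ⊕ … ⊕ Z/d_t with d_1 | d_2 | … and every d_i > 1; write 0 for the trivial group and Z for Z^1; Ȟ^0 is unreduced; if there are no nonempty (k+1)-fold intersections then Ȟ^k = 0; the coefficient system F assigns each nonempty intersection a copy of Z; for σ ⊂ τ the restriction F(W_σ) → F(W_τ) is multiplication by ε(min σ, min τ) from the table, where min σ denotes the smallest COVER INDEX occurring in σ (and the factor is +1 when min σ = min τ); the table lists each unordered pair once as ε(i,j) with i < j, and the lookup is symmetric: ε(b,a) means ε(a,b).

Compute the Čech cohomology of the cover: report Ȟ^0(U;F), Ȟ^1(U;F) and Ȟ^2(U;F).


nerve of the cover:
  W12={v} W13={p,s} W14={t} W15={u} W23={r} W45={q}
C dims 5,6; δ0: rk 5, SNF 1^4·2
Ȟ^0 = (5 − 5) − 0 = 0, so Ȟ^0 ≅ 0
Ȟ^1 = (6 − 0) − 5 = 1 plus torsion [2], so Ȟ^1 ≅ Z ⊕ Z/2
Ȟ^2 = (0 − 0) − 0 = 0, so Ȟ^2 ≅ 0

Ȟ^0 = 0; Ȟ^1 = Z ⊕ Z/2; Ȟ^2 = 0


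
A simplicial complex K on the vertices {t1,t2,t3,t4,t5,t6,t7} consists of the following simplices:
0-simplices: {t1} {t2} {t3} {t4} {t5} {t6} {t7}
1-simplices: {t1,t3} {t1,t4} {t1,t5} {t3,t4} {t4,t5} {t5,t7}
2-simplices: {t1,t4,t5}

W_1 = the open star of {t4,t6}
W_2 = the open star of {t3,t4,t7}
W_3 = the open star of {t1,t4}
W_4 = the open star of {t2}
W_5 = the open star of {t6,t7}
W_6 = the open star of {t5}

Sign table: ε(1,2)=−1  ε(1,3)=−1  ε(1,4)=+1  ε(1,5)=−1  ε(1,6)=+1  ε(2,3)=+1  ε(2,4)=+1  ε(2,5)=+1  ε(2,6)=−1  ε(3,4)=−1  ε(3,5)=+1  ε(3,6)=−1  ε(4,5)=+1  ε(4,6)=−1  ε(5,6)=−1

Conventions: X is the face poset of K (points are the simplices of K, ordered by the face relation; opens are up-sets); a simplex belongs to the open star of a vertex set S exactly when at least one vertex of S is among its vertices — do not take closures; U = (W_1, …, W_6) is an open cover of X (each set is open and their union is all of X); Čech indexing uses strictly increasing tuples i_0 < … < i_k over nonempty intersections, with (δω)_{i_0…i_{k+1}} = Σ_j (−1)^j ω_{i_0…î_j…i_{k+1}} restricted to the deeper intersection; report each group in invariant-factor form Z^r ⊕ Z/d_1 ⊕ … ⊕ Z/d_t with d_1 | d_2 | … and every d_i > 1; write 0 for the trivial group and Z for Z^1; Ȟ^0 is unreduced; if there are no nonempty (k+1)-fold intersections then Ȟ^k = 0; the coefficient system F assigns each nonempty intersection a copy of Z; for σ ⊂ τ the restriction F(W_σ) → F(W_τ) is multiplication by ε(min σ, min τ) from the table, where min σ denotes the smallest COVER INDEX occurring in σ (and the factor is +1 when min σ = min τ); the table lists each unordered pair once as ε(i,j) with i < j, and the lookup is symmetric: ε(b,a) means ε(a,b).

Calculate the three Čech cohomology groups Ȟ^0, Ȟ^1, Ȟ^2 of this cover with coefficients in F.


nerve of the cover:
  W1={{t4},{t6},{t1,t4},{t3,t4},{t4,t5},{t1,t4,t5}} W2={{t3},{t4},{t7},{t1,t3},{t1,t4},{t3,t4},{t4,t5},{t5,t7},{t1,t4,t5}} W3={{t1},{t4},{t1,t3},{t1,t4},{t1,t5},{t3,t4},{t4,t5},{t1,t4,t5}} W4={{t2}} W5={{t6},{t7},{t5,t7}} W6={{t5},{t1,t5},{t4,t5},{t5,t7},{t1,t4,t5}}
  W12={{t4},{t1,t4},{t3,t4},{t4,t5},{t1,t4,t5}} W13={{t4},{t1,t4},{t3,t4},{t4,t5},{t1,t4,t5}} W15={{t6}} W16={{t4,t5},{t1,t4,t5}} W23={{t4},{t1,t3},{t1,t4},{t3,t4},{t4,t5},{t1,t4,t5}} W25={{t7},{t5,t7}} W26={{t4,t5},{t5,t7},{t1,t4,t5}} W36={{t1,t5},{t4,t5},{t1,t4,t5}} W56={{t5,t7}}
  W123={{t4},{t1,t4},{t3,t4},{t4,t5},{t1,t4,t5}} W126={{t4,t5},{t1,t4,t5}} W136={{t4,t5},{t1,t4,t5}} W236={{t4,t5},{t1,t4,t5}} W256={{t5,t7}}
  W1236={{t4,t5},{t1,t4,t5}}
C dims 6,9,5,1; δ0: rk 4, SNF 1^4; δ1: rk 4, SNF 1^4; δ2: rk 1, SNF 1^1
Ȟ^0 = (6 − 4) − 0 = 2, so Ȟ^0 ≅ Z^2
Ȟ^1 = (9 − 4) − 4 = 1, so Ȟ^1 ≅ Z
Ȟ^2 = (5 − 1) − 4 = 0, so Ȟ^2 ≅ 0

Ȟ^0 = Z^2, Ȟ^1 = Z, Ȟ^2 = 0


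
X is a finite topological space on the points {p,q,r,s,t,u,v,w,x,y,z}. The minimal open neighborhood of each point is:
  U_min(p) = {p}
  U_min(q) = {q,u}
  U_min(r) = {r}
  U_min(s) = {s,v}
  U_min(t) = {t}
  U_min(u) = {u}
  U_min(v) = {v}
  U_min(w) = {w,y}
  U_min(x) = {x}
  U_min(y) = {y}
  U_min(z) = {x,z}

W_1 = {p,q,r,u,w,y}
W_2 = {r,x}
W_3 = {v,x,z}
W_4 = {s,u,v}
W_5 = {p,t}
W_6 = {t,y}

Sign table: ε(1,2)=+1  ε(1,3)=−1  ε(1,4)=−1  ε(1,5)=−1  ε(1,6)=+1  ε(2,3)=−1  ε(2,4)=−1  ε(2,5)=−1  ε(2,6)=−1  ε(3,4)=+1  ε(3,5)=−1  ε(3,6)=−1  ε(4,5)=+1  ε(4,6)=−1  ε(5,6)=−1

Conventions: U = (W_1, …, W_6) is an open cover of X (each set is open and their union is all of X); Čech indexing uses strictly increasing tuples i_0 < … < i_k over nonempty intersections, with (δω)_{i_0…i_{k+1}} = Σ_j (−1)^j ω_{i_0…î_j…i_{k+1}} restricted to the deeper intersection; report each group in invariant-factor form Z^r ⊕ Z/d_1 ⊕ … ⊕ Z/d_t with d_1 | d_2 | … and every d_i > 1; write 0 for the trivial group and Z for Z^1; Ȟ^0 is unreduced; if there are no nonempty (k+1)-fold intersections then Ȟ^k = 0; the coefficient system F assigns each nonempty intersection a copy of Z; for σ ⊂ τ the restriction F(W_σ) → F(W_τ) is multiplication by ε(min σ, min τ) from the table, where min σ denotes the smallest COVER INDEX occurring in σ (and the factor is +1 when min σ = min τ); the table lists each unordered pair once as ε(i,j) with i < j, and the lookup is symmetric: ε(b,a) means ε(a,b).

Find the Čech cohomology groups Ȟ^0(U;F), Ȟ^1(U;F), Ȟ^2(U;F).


Ȟ^0 = Z, Ȟ^1 = Z^2, Ȟ^2 = 0

cover nerve:
  W12={r} W14={u} W15={p} W16={y} W23={x} W34={v} W56={t}
C dims 6,7; δ0: rk 5, SNF 1^5
Ȟ^0: (6−5)−0=1 ⇒ Z
Ȟ^1: (7−0)−5=2 ⇒ Z^2
Ȟ^2: (0−0)−0=0 ⇒ 0


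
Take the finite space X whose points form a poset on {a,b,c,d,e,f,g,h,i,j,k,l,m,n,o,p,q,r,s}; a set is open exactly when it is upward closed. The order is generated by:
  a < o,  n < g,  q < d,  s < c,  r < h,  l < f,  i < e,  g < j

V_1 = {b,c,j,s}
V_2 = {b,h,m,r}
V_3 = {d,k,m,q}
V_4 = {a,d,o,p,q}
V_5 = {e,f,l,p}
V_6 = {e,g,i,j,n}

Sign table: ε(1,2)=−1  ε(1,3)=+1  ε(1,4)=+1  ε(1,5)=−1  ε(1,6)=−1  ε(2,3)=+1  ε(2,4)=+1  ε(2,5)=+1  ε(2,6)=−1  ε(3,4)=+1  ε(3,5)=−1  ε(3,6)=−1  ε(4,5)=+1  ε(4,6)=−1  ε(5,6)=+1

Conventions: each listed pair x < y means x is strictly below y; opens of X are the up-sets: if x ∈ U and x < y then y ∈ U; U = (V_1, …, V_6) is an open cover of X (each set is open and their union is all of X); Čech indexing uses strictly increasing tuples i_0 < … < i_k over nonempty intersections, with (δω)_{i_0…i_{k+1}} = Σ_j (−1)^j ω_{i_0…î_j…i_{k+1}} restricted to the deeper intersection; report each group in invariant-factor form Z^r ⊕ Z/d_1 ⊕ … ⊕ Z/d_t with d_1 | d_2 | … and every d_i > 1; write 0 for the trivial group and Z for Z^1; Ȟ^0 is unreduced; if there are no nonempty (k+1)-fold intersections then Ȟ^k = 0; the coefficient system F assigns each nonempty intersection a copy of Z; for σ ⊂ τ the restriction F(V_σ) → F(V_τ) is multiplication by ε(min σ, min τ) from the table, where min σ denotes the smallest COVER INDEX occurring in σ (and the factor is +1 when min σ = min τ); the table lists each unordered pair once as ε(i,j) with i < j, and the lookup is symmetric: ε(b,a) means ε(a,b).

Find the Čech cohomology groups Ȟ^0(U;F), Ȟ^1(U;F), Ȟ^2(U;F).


intersection data:
  V12={b} V16={j} V23={m} V34={d,q} V45={p} V56={e}
C dims 6,6; δ0: rk 5, SNF 1^5
Ȟ^0 = (6 − 5) − 0 = 1, so Ȟ^0 ≅ Z
Ȟ^1 = (6 − 0) − 5 = 1, so Ȟ^1 ≅ Z
Ȟ^2 = (0 − 0) − 0 = 0, so Ȟ^2 ≅ 0

Ȟ^0(U;F) ≅ Z,  Ȟ^1(U;F) ≅ Z,  Ȟ^2(U;F) ≅ 0


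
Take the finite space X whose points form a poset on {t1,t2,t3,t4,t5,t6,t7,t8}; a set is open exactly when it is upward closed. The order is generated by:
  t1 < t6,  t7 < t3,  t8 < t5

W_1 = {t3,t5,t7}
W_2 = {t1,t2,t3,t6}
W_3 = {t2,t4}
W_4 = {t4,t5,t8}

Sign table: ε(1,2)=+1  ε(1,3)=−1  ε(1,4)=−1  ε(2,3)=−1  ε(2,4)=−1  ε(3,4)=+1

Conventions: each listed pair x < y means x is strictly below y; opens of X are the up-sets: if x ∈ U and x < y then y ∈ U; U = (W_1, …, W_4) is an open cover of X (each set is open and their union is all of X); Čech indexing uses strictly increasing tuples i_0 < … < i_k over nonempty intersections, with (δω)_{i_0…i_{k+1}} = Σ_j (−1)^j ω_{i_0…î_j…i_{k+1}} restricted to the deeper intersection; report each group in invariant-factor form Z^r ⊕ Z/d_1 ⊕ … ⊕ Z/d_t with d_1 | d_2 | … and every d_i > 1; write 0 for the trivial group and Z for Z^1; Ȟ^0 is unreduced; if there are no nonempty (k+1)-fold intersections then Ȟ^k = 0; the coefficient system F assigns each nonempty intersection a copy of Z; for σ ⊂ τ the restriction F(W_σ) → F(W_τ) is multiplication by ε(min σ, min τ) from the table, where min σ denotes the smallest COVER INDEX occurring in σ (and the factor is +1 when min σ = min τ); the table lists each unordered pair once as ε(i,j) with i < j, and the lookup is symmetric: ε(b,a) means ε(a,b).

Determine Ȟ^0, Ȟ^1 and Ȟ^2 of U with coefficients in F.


Ȟ^0 = Z; Ȟ^1 = Z; Ȟ^2 = 0

cover nerve:
  W12={t3} W14={t5} W23={t2} W34={t4}
C dims 4,4; δ0: rk 3, SNF 1^3
Ȟ^0: (4−3)−0=1 ⇒ Z
Ȟ^1: (4−0)−3=1 ⇒ Z
Ȟ^2: (0−0)−0=0 ⇒ 0


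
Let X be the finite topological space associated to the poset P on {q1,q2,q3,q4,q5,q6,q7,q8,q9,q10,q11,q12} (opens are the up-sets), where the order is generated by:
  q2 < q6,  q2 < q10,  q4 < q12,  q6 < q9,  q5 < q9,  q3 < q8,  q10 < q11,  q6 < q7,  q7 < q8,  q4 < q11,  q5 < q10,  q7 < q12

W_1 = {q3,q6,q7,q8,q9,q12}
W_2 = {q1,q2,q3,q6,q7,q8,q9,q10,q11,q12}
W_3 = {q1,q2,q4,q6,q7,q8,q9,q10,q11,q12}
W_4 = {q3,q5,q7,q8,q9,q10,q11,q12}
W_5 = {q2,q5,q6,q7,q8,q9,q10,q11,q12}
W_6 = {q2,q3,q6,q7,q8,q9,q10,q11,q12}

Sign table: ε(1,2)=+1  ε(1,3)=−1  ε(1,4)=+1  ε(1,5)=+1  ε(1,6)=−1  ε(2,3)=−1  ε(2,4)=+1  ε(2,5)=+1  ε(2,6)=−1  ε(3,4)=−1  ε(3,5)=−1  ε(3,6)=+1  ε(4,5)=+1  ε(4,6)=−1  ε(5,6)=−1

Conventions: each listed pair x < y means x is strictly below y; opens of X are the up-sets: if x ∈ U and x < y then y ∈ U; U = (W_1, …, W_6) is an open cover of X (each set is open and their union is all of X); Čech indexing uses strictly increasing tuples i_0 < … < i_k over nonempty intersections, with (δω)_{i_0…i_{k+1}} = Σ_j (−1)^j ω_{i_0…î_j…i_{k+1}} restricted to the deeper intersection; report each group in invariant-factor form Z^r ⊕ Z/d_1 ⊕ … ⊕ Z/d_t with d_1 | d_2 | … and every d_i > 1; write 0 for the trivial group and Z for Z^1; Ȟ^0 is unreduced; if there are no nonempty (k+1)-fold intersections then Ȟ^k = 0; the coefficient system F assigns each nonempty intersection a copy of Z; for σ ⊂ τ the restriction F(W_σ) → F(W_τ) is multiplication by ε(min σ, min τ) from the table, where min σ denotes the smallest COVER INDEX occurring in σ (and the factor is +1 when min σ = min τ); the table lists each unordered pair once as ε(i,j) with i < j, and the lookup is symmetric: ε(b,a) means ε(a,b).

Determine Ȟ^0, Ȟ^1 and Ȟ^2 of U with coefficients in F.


Ȟ^0(U;F) ≅ Z; Ȟ^1(U;F) ≅ 0; Ȟ^2(U;F) ≅ 0

nonempty intersections:
  W12={q3,q6,q7,q8,q9,q12} W13={q6,q7,q8,q9,q12} W14={q3,q7,q8,q9,q12} W15={q6,q7,q8,q9,q12} W16={q3,q6,q7,q8,q9,q12} W23={q1,q2,q6,q7,q8,q9,q10,q11,q12} W24={q3,q7,q8,q9,q10,q11,q12} W25={q2,q6,q7,q8,q9,q10,q11,q12} W26={q2,q3,q6,q7,q8,q9,q10,q11,q12} W34={q7,q8,q9,q10,q11,q12} W35={q2,q6,q7,q8,q9,q10,q11,q12} W36={q2,q6,q7,q8,q9,q10,q11,q12} W45={q5,q7,q8,q9,q10,q11,q12} W46={q3,q7,q8,q9,q10,q11,q12} W56={q2,q6,q7,q8,q9,q10,q11,q12}
  W123={q6,q7,q8,q9,q12} W124={q3,q7,q8,q9,q12} W125={q6,q7,q8,q9,q12} W126={q3,q6,q7,q8,q9,q12} W134={q7,q8,q9,q12} W135={q6,q7,q8,q9,q12} W136={q6,q7,q8,q9,q12} W145={q7,q8,q9,q12} W146={q3,q7,q8,q9,q12} W156={q6,q7,q8,q9,q12} W234={q7,q8,q9,q10,q11,q12} W235={q2,q6,q7,q8,q9,q10,q11,q12} W236={q2,q6,q7,q8,q9,q10,q11,q12} W245={q7,q8,q9,q10,q11,q12} W246={q3,q7,q8,q9,q10,q11,q12} W256={q2,q6,q7,q8,q9,q10,q11,q12} W345={q7,q8,q9,q10,q11,q12} W346={q7,q8,q9,q10,q11,q12} W356={q2,q6,q7,q8,q9,q10,q11,q12} W456={q7,q8,q9,q10,q11,q12}
  W1234={q7,q8,q9,q12} W1235={q6,q7,q8,q9,q12} W1236={q6,q7,q8,q9,q12} W1245={q7,q8,q9,q12} W1246={q3,q7,q8,q9,q12} W1256={q6,q7,q8,q9,q12} W1345={q7,q8,q9,q12} W1346={q7,q8,q9,q12} W1356={q6,q7,q8,q9,q12} W1456={q7,q8,q9,q12} W2345={q7,q8,q9,q10,q11,q12} W2346={q7,q8,q9,q10,q11,q12} W2356={q2,q6,q7,q8,q9,q10,q11,q12} W2456={q7,q8,q9,q10,q11,q12} W3456={q7,q8,q9,q10,q11,q12}
  W12345={q7,q8,q9,q12} W12346={q7,q8,q9,q12} W12356={q6,q7,q8,q9,q12} W12456={q7,q8,q9,q12} W13456={q7,q8,q9,q12} W23456={q7,q8,q9,q10,q11,q12}
  W123456={q7,q8,q9,q12}
C dims 6,15,20,15; δ0: rk 5, SNF 1^5; δ1: rk 10, SNF 1^10; δ2: rk 10, SNF 1^10
Ȟ^0: (6−5)−0=1 ⇒ Z
Ȟ^1: (15−10)−5=0 ⇒ 0
Ȟ^2: (20−10)−10=0 ⇒ 0


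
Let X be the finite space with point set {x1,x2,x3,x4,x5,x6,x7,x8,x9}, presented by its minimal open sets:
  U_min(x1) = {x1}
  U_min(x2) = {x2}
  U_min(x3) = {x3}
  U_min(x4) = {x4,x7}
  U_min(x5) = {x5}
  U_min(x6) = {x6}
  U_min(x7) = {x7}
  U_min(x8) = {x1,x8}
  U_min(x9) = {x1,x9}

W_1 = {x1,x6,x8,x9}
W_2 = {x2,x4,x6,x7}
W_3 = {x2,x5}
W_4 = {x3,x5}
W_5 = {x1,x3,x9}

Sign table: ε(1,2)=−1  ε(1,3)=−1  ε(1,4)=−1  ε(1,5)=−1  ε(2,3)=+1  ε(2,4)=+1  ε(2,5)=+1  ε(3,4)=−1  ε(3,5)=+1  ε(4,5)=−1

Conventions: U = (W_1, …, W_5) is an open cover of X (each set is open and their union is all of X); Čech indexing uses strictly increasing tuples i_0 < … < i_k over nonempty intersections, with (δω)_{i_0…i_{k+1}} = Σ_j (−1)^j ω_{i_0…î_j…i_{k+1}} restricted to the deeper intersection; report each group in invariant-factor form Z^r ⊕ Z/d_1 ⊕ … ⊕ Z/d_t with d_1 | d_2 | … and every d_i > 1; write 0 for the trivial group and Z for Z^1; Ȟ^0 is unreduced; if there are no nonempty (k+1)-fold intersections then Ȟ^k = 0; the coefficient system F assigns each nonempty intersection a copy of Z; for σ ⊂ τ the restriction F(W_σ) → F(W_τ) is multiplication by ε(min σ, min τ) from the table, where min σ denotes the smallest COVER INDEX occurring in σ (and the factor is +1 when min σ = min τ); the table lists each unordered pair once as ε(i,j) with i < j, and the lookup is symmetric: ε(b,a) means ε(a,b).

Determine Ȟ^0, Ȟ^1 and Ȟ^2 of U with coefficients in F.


cover nerve:
  W12={x6} W15={x1,x9} W23={x2} W34={x5} W45={x3}
C dims 5,5; δ0: rk 4, SNF 1^4
Ȟ^0: (5−4)−0=1 ⇒ Z
Ȟ^1: (5−0)−4=1 ⇒ Z
Ȟ^2: (0−0)−0=0 ⇒ 0

Ȟ^0 ≅ Z, Ȟ^1 ≅ Z and Ȟ^2 ≅ 0


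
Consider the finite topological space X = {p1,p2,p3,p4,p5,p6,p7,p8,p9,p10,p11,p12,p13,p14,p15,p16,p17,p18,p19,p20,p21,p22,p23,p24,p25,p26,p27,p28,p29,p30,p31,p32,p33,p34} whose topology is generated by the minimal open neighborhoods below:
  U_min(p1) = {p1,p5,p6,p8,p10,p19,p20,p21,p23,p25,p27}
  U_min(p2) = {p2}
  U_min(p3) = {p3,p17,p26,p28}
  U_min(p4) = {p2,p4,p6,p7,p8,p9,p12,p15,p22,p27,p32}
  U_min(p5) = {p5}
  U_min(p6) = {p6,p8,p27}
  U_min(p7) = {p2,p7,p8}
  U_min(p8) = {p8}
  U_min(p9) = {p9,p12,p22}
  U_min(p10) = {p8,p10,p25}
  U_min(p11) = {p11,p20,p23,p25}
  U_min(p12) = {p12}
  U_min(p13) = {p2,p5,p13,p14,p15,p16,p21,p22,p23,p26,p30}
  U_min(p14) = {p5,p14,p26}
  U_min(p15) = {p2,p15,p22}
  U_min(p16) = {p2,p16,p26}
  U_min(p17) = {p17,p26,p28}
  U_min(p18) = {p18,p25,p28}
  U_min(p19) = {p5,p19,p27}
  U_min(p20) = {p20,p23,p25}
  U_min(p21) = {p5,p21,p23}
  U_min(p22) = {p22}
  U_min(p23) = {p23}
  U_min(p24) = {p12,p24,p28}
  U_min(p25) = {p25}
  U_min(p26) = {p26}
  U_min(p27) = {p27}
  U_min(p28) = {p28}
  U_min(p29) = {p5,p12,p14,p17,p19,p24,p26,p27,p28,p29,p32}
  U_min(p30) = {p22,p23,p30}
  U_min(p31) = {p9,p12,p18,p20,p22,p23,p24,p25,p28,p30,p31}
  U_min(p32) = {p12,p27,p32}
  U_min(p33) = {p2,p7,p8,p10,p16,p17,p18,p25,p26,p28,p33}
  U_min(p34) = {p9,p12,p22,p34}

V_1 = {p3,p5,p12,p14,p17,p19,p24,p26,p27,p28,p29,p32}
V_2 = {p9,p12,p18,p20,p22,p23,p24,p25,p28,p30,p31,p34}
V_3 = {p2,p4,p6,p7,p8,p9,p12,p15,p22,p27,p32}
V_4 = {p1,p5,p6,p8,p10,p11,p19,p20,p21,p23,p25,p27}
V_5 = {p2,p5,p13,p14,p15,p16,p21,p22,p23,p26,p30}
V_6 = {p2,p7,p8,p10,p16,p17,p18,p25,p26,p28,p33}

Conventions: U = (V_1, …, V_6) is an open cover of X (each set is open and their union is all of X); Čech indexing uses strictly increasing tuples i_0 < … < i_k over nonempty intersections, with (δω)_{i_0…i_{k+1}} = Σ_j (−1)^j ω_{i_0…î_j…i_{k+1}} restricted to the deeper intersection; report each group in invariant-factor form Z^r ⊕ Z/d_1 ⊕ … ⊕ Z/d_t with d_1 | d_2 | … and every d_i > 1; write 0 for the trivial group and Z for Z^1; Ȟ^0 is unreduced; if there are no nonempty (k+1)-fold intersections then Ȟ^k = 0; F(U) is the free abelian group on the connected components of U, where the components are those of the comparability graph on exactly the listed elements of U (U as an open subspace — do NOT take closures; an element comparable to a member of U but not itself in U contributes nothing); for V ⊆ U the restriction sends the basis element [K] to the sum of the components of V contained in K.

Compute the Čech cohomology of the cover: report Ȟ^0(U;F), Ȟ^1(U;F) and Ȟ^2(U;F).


nonempty overlaps:
  V12={p12,p24,p28} V13={p12,p27,p32} V14={p5,p19,p27} V15={p5,p14,p26} V16={p17,p26,p28} V23={p9,p12,p22} V24={p20,p23,p25} V25={p22,p23,p30} V26={p18,p25,p28} V34={p6,p8,p27} V35={p2,p15,p22} V36={p2,p7,p8} V45={p5,p21,p23} V46={p8,p10,p25} V56={p2,p16,p26}
  V123={p12} V126={p28} V134={p27} V145={p5} V156={p26} V235={p22} V245={p23} V246={p25} V346={p8} V356={p2}
components per intersection:
  V1: {p3,p5,p12,p14,p17,p19,p24,p26,p27,p28,p29,p32}
  V2: {p9,p12,p18,p20,p22,p23,p24,p25,p28,p30,p31,p34}
  V3: {p2,p4,p6,p7,p8,p9,p12,p15,p22,p27,p32}
  V4: {p1,p5,p6,p8,p10,p11,p19,p20,p21,p23,p25,p27}
  V5: {p2,p5,p13,p14,p15,p16,p21,p22,p23,p26,p30}
  V6: {p2,p7,p8,p10,p16,p17,p18,p25,p26,p28,p33}
  V12: {p12,p24,p28}
  V13: {p12,p27,p32}
  V14: {p5,p19,p27}
  V15: {p5,p14,p26}
  V16: {p17,p26,p28}
  V23: {p9,p12,p22}
  V24: {p20,p23,p25}
  V25: {p22,p23,p30}
  V26: {p18,p25,p28}
  V34: {p6,p8,p27}
  V35: {p2,p15,p22}
  V36: {p2,p7,p8}
  V45: {p5,p21,p23}
  V46: {p8,p10,p25}
  V56: {p2,p16,p26}
  V123: {p12}
  V126: {p28}
  V134: {p27}
  V145: {p5}
  V156: {p26}
  V235: {p22}
  V245: {p23}
  V246: {p25}
  V346: {p8}
  V356: {p2}
C dims 6,15,10; δ0: rk 5, SNF 1^5; δ1: rk 10, SNF 1^9·2
degree 0: 6−5−0 = 1 → Ȟ^0 ≅ Z
degree 1: 15−10−5 = 0 → Ȟ^1 ≅ 0
degree 2: 10−0−10 = 0 plus torsion [2] → Ȟ^2 ≅ Z/2

Ȟ^0(U;F) ≅ Z, Ȟ^1(U;F) ≅ 0 and Ȟ^2(U;F) ≅ Z/2


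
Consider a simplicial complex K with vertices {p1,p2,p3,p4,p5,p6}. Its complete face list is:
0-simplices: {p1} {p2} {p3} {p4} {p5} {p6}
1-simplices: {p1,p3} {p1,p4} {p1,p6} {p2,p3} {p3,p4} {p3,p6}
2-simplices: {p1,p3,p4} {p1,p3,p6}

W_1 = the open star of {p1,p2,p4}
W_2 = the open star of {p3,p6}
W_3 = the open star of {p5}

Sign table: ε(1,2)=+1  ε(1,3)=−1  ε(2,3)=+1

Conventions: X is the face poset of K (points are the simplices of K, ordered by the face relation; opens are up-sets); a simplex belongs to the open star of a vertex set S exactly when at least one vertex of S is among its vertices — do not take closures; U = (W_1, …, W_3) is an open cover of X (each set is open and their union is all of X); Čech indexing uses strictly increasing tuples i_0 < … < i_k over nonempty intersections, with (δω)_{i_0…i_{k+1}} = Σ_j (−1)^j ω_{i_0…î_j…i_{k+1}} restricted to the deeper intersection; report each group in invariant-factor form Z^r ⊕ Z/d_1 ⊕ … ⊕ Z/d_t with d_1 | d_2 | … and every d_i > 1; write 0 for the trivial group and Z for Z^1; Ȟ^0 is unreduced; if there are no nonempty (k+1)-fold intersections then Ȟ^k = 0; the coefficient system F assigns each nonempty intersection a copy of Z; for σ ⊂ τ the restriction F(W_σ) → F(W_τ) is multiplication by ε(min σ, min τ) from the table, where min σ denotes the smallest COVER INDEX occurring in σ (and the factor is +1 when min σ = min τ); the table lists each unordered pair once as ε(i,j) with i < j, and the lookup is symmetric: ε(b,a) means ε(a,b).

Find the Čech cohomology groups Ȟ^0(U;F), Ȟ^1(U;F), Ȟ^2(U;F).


nonempty intersections:
  W1={{p1},{p2},{p4},{p1,p3},{p1,p4},{p1,p6},{p2,p3},{p3,p4},{p1,p3,p4},{p1,p3,p6}} W2={{p3},{p6},{p1,p3},{p1,p6},{p2,p3},{p3,p4},{p3,p6},{p1,p3,p4},{p1,p3,p6}} W3={{p5}}
  W12={{p1,p3},{p1,p6},{p2,p3},{p3,p4},{p1,p3,p4},{p1,p3,p6}}
C dims 3,1; δ0: rk 1, SNF 1^1
Ȟ^0: (3−1)−0=2 ⇒ Z^2
Ȟ^1: (1−0)−1=0 ⇒ 0
Ȟ^2: (0−0)−0=0 ⇒ 0

Ȟ^0 = Z^2,  Ȟ^1 = 0,  Ȟ^2 = 0


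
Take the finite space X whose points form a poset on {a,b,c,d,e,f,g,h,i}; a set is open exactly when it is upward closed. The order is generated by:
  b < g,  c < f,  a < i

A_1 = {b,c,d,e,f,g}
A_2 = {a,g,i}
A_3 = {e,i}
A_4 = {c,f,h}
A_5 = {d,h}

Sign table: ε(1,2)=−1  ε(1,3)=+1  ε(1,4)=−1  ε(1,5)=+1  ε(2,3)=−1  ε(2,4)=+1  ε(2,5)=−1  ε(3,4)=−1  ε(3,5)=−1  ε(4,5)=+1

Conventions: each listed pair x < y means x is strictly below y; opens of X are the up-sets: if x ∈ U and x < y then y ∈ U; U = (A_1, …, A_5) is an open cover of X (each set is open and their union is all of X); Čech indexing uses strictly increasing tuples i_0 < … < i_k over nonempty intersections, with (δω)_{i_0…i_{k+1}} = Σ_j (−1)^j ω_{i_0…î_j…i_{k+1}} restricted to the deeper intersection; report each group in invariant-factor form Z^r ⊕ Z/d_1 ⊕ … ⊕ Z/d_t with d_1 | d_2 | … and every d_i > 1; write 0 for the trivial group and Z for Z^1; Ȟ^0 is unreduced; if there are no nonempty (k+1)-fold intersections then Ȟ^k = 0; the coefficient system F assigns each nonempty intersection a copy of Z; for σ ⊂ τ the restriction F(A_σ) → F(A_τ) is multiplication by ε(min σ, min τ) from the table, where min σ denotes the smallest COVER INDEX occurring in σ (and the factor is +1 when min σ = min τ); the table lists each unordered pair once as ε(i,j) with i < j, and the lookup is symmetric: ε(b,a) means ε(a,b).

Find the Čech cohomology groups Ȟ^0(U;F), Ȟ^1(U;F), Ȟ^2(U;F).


nonempty intersections:
  A12={g} A13={e} A14={c,f} A15={d} A23={i} A45={h}
C dims 5,6; δ0: rk 5, SNF 1^4·2
Ȟ^0: (5−5)−0=0 ⇒ 0
Ȟ^1: (6−0)−5=1 plus torsion [2] ⇒ Z ⊕ Z/2
Ȟ^2: (0−0)−0=0 ⇒ 0

Ȟ^0(U;F) ≅ 0,  Ȟ^1(U;F) ≅ Z ⊕ Z/2,  Ȟ^2(U;F) ≅ 0


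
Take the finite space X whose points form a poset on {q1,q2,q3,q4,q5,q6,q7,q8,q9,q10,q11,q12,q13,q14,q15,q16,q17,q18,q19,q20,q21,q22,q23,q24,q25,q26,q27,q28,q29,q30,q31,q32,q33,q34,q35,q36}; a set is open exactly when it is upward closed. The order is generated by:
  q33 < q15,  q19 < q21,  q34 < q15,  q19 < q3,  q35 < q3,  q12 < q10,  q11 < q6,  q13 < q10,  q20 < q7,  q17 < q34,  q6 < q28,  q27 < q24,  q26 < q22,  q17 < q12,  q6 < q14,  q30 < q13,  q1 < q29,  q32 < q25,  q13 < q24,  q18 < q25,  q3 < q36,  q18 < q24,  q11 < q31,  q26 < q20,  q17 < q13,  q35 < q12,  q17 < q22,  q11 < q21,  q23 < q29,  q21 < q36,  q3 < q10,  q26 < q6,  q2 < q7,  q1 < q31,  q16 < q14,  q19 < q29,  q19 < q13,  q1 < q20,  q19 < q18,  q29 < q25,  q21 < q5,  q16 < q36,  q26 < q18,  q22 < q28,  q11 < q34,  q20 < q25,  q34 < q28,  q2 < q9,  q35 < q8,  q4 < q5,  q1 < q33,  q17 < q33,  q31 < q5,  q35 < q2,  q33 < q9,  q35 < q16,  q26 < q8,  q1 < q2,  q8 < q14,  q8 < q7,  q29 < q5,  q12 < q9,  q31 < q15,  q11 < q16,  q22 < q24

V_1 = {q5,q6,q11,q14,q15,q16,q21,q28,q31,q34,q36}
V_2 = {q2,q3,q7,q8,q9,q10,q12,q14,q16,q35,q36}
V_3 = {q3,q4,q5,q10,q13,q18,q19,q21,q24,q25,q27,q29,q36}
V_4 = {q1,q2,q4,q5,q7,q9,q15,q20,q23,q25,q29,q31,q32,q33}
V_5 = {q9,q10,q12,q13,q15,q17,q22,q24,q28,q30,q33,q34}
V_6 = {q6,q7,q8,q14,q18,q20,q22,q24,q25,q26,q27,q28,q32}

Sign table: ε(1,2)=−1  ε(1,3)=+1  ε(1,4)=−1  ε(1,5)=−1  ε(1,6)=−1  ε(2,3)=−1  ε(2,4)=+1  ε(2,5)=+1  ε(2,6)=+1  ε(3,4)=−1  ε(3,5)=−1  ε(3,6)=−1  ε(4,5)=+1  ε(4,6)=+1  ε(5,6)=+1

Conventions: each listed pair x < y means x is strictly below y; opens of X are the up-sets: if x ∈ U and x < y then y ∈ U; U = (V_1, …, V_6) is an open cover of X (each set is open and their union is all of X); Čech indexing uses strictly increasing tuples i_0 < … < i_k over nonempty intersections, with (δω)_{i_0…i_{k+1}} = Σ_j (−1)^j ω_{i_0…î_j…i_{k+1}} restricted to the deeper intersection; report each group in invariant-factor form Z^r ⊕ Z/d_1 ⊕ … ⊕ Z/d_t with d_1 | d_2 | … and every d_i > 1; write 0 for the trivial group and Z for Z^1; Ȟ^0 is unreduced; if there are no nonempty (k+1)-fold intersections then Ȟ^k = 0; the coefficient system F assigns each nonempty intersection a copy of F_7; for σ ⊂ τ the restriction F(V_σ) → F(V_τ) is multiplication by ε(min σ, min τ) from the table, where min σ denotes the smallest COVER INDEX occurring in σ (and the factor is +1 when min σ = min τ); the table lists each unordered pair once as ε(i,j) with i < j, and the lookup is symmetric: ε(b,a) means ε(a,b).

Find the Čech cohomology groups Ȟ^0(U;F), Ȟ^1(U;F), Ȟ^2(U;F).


nerve of the cover:
  V12={q14,q16,q36} V13={q5,q21,q36} V14={q5,q15,q31} V15={q15,q28,q34} V16={q6,q14,q28} V23={q3,q10,q36} V24={q2,q7,q9} V25={q9,q10,q12} V26={q7,q8,q14} V34={q4,q5,q25,q29} V35={q10,q13,q24} V36={q18,q24,q25,q27} V45={q9,q15,q33} V46={q7,q20,q25,q32} V56={q22,q24,q28}
  V123={q36} V126={q14} V134={q5} V145={q15} V156={q28} V235={q10} V245={q9} V246={q7} V346={q25} V356={q24}
C dims 6,15,10; δ0: rk_F7 5; δ1: rk_F7 10
Ȟ^0 = (6 − 5) − 0 = 1, so Ȟ^0 ≅ Z/7
Ȟ^1 = (15 − 10) − 5 = 0, so Ȟ^1 ≅ 0
Ȟ^2 = (10 − 0) − 10 = 0, so Ȟ^2 ≅ 0

Ȟ^0(U;F) ≅ Z/7,  Ȟ^1(U;F) ≅ 0,  Ȟ^2(U;F) ≅ 0


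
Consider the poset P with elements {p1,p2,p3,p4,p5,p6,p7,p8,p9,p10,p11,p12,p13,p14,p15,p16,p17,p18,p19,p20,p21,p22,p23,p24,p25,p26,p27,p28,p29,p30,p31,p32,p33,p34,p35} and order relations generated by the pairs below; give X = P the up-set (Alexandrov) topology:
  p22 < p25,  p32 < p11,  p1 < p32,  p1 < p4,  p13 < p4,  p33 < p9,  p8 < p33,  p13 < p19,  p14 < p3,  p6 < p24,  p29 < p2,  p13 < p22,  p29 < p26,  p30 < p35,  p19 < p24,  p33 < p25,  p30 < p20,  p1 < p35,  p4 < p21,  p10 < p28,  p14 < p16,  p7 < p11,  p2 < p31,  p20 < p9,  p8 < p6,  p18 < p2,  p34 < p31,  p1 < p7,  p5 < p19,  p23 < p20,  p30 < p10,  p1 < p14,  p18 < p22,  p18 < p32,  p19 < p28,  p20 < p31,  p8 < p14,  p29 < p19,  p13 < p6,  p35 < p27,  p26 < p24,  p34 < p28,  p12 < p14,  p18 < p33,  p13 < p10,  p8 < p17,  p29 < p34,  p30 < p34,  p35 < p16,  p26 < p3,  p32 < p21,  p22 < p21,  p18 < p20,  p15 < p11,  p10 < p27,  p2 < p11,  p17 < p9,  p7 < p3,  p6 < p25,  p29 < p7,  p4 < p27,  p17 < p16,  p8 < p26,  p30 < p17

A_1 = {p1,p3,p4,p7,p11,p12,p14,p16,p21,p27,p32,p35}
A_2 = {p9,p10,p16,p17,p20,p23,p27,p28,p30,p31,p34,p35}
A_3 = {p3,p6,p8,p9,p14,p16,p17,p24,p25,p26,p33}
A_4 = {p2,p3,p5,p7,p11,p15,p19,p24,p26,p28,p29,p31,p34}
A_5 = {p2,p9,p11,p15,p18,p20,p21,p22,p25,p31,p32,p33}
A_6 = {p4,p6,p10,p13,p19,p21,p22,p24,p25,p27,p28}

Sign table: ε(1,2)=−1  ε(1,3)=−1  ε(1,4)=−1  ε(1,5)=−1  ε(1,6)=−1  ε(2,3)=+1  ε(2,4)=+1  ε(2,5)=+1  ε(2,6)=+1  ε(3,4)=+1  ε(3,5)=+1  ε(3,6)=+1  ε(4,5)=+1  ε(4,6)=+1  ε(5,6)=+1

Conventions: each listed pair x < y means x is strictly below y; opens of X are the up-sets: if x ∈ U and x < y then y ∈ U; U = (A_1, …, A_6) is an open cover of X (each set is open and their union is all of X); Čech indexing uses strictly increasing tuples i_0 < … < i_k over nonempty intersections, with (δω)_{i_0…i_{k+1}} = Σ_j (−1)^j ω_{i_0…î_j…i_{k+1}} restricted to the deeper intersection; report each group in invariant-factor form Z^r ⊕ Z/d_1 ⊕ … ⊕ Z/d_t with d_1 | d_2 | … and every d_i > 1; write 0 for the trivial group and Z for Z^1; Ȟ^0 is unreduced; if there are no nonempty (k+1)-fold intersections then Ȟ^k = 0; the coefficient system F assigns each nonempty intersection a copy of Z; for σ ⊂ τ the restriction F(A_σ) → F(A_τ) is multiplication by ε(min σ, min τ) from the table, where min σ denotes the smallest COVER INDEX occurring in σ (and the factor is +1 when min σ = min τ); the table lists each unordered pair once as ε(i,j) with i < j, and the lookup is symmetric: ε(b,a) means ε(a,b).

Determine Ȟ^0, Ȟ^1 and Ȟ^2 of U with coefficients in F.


Ȟ^0 = Z; Ȟ^1 = 0; Ȟ^2 = Z/2

nonempty intersections:
  A12={p16,p27,p35} A13={p3,p14,p16} A14={p3,p7,p11} A15={p11,p21,p32} A16={p4,p21,p27} A23={p9,p16,p17} A24={p28,p31,p34} A25={p9,p20,p31} A26={p10,p27,p28} A34={p3,p24,p26} A35={p9,p25,p33} A36={p6,p24,p25} A45={p2,p11,p15,p31} A46={p19,p24,p28} A56={p21,p22,p25}
  A123={p16} A126={p27} A134={p3} A145={p11} A156={p21} A235={p9} A245={p31} A246={p28} A346={p24} A356={p25}
C dims 6,15,10; δ0: rk 5, SNF 1^5; δ1: rk 10, SNF 1^9·2
Ȟ^0: (6−5)−0=1 ⇒ Z
Ȟ^1: (15−10)−5=0 ⇒ 0
Ȟ^2: (10−0)−10=0 plus torsion [2] ⇒ Z/2


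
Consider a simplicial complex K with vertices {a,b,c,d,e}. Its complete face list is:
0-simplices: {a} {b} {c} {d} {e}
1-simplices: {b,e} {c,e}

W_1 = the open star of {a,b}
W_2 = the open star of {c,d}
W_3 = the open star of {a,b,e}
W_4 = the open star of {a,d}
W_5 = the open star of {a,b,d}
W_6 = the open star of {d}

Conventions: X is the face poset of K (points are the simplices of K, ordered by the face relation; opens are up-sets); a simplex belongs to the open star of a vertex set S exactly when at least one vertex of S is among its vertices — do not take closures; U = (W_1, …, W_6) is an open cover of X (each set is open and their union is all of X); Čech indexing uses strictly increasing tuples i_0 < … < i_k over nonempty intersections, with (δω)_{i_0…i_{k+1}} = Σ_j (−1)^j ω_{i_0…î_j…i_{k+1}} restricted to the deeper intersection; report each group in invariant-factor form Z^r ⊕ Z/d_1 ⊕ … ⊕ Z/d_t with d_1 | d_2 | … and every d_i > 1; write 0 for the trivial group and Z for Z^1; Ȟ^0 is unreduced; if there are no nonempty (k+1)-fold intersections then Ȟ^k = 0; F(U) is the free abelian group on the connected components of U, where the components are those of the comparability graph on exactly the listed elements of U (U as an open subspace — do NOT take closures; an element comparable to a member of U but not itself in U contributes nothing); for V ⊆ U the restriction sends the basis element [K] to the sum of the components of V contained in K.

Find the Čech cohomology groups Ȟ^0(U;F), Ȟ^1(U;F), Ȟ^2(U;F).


Ȟ^0 = Z^3, Ȟ^1 = 0 and Ȟ^2 = 0

nerve of the cover:
  W1={{a},{b},{b,e}} W2={{c},{d},{c,e}} W3={{a},{b},{e},{b,e},{c,e}} W4={{a},{d}} W5={{a},{b},{d},{b,e}} W6={{d}}
  W13={{a},{b},{b,e}} W14={{a}} W15={{a},{b},{b,e}} W23={{c,e}} W24={{d}} W25={{d}} W26={{d}} W34={{a}} W35={{a},{b},{b,e}} W45={{a},{d}} W46={{d}} W56={{d}}
  W134={{a}} W135={{a},{b},{b,e}} W145={{a}} W245={{d}} W246={{d}} W256={{d}} W345={{a}} W456={{d}}
  W1345={{a}} W2456={{d}}
components per intersection:
  W1: {{a}} {{b},{b,e}}
  W2: {{c},{c,e}} {{d}}
  W3: {{a}} {{b},{e},{b,e},{c,e}}
  W4: {{a}} {{d}}
  W5: {{a}} {{b},{b,e}} {{d}}
  W6: {{d}}
  W13: {{a}} {{b},{b,e}}
  W14: {{a}}
  W15: {{a}} {{b},{b,e}}
  W23: {{c,e}}
  W24: {{d}}
  W25: {{d}}
  W26: {{d}}
  W34: {{a}}
  W35: {{a}} {{b},{b,e}}
  W45: {{a}} {{d}}
  W46: {{d}}
  W56: {{d}}
  W134: {{a}}
  W135: {{a}} {{b},{b,e}}
  W145: {{a}}
  W245: {{d}}
  W246: {{d}}
  W256: {{d}}
  W345: {{a}}
  W456: {{d}}
  W1345: {{a}}
  W2456: {{d}}
C dims 12,16,9,2; δ0: rk 9, SNF 1^9; δ1: rk 7, SNF 1^7; δ2: rk 2, SNF 1^2
Ȟ^0 = (12 − 9) − 0 = 3, so Ȟ^0 ≅ Z^3
Ȟ^1 = (16 − 7) − 9 = 0, so Ȟ^1 ≅ 0
Ȟ^2 = (9 − 2) − 7 = 0, so Ȟ^2 ≅ 0


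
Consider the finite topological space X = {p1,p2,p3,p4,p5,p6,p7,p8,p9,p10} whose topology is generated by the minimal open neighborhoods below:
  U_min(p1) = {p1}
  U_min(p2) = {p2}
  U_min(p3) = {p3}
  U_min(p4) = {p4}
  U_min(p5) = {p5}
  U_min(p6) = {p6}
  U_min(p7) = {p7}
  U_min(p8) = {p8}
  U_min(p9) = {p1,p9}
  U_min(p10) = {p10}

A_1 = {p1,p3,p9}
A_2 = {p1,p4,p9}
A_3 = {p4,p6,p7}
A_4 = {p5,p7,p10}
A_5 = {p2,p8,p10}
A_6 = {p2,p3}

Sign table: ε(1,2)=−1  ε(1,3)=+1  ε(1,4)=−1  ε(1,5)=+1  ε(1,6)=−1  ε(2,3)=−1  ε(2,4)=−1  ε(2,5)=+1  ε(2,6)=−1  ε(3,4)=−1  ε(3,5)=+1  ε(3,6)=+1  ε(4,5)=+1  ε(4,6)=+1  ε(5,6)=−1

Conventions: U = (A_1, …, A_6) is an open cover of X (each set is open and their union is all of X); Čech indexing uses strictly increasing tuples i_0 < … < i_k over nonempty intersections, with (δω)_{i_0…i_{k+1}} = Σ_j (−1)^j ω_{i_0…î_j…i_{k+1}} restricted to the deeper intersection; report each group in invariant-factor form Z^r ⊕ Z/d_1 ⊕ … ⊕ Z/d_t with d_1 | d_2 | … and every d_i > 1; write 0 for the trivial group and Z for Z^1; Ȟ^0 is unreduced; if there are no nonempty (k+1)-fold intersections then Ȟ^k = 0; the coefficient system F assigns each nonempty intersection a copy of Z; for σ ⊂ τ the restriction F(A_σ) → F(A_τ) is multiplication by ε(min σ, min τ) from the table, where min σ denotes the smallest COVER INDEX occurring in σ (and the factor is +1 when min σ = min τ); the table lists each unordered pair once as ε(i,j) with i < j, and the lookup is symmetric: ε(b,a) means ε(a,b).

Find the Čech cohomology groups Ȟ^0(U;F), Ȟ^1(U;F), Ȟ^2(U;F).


nerve of the cover:
  A12={p1,p9} A16={p3} A23={p4} A34={p7} A45={p10} A56={p2}
C dims 6,6; δ0: rk 6, SNF 1^5·2
Ȟ^0 = (6 − 6) − 0 = 0, so Ȟ^0 ≅ 0
Ȟ^1 = (6 − 0) − 6 = 0 plus torsion [2], so Ȟ^1 ≅ Z/2
Ȟ^2 = (0 − 0) − 0 = 0, so Ȟ^2 ≅ 0

Ȟ^0(U;F) ≅ 0; Ȟ^1(U;F) ≅ Z/2; Ȟ^2(U;F) ≅ 0
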